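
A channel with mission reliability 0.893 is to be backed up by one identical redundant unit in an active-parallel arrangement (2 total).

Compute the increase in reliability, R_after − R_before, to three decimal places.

R_before = 0.893
R_after = 1 − (1 − 0.893)^2 = 0.989
ΔR = 0.989 − 0.893 = 0.096

0.096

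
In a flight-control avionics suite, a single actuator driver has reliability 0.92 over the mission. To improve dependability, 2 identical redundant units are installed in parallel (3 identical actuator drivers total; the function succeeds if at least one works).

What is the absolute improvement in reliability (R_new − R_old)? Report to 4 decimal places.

0.0795

R_before = 0.92
R_after = 1 − (1 − 0.92)^3 = 0.9995
ΔR = 0.9995 − 0.92 = 0.0795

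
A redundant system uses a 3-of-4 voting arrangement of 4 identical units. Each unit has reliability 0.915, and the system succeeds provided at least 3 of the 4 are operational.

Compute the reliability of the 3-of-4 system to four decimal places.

0.9614

R = Σ_{i=3}^{4} C(4,i) p^i (1−p)^{4−i} with p = 0.915
C(4,3)·0.915^3·0.085^1 = 0.260461
C(4,4)·0.915^4·0.085^0 = 0.700946
Sum = 0.9614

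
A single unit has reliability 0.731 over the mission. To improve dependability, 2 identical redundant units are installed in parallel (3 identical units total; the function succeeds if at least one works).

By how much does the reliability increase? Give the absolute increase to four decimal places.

0.2495

R_before = 0.731
R_after = 1 − (1 − 0.731)^3 = 0.9805
ΔR = 0.9805 − 0.731 = 0.2495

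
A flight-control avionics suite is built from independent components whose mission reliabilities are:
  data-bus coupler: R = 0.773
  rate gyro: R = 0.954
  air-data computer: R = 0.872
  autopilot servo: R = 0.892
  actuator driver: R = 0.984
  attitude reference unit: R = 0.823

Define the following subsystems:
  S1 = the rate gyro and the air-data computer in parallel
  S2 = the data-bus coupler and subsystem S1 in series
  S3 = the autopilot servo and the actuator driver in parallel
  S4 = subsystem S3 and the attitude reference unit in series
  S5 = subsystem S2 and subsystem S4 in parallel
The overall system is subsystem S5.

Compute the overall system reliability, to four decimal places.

Parallel (rate gyro and air-data computer): 1 − (1 − 0.954000)(1 − 0.872000) = 0.994112
Series (data-bus coupler and [0.994112]): 0.773000 × 0.994112 = 0.768449
Parallel (autopilot servo and actuator driver): 1 − (1 − 0.892000)(1 − 0.984000) = 0.998272
Series ([0.998272] and attitude reference unit): 0.998272 × 0.823000 = 0.821578
Parallel ([0.768449] and [0.821578]): 1 − (1 − 0.768449)(1 − 0.821578) = 0.9587

0.9587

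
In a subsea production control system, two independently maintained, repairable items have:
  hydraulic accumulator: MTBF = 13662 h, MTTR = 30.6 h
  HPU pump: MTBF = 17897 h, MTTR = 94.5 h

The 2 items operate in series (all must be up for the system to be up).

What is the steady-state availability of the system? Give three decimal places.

0.993

A(hydraulic accumulator) = MTBF/(MTBF+MTTR) = 13662/(13662+30.6) = 0.997765
A(HPU pump) = MTBF/(MTBF+MTTR) = 17897/(17897+94.5) = 0.994748
Series availability: 0.997765 × 0.994748 = 0.993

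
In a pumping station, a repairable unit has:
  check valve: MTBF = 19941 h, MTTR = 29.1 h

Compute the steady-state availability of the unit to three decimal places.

0.999

A(check valve) = MTBF/(MTBF+MTTR) = 19941/(19941+29.1) = 0.999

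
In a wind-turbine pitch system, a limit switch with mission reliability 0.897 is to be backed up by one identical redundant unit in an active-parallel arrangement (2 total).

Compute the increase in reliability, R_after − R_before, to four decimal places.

0.0924

R_before = 0.897
R_after = 1 − (1 − 0.897)^2 = 0.9894
ΔR = 0.9894 − 0.897 = 0.0924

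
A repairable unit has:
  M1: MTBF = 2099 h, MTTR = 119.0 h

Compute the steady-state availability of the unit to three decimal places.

A(M1) = MTBF/(MTBF+MTTR) = 2099/(2099+119.0) = 0.946

0.946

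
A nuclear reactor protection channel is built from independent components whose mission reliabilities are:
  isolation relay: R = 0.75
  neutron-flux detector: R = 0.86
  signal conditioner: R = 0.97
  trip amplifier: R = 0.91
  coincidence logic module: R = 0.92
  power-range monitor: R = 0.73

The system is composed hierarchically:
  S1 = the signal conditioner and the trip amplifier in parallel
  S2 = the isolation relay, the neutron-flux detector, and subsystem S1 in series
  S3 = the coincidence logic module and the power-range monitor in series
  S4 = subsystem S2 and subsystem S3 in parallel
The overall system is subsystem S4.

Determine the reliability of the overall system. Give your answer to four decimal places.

0.8828

Parallel (signal conditioner and trip amplifier): 1 − (1 − 0.970000)(1 − 0.910000) = 0.997300
Series (isolation relay, neutron-flux detector, and [0.997300]): 0.750000 × 0.860000 × 0.997300 = 0.643259
Series (coincidence logic module and power-range monitor): 0.920000 × 0.730000 = 0.671600
Parallel ([0.643259] and [0.671600]): 1 − (1 − 0.643259)(1 − 0.671600) = 0.8828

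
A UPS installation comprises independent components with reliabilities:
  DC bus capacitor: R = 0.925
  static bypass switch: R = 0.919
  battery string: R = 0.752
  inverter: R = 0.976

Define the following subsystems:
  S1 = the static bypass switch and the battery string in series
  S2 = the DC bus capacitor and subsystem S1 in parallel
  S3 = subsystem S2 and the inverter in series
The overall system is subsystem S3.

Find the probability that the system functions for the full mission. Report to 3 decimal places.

0.953

Series (static bypass switch and battery string): 0.91900 × 0.75200 = 0.69109
Parallel (DC bus capacitor and [0.69109]): 1 − (1 − 0.92500)(1 − 0.69109) = 0.97683
Series ([0.97683] and inverter): 0.97683 × 0.97600 = 0.953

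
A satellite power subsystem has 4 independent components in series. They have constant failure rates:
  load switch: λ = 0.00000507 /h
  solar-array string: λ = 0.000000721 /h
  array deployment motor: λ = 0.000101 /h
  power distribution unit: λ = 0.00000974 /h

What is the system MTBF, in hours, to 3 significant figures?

Series of exponential components: λ_sys = Σ λ_i
λ_sys = 0.00000507 + 0.000000721 + 0.000101 + 0.00000974 = 1.1653e-04 /h
MTBF = 1 / λ_sys = 8580 h

8580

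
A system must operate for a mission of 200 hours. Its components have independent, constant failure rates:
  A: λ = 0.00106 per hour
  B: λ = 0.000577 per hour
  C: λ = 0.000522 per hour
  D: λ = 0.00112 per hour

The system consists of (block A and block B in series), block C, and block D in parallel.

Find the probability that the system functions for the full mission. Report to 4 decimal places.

R(A) = exp(−0.00106 × 200) = 0.808965
R(B) = exp(−0.000577 × 200) = 0.891010
R(C) = exp(−0.000522 × 200) = 0.900865
R(D) = exp(−0.00112 × 200) = 0.799315
Series (A and B): 0.808965 × 0.891010 = 0.720796
Parallel ([0.720796], C, and D): 1 − (1 − 0.720796)(1 − 0.900865)(1 − 0.799315) = 0.9944

0.9944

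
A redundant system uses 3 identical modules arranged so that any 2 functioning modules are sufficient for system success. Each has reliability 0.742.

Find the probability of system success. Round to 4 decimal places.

0.8347

R = Σ_{i=2}^{3} C(3,i) p^i (1−p)^{3−i} with p = 0.742
C(3,2)·0.742^2·0.258^1 = 0.426137
C(3,3)·0.742^3·0.258^0 = 0.408518
Sum = 0.8347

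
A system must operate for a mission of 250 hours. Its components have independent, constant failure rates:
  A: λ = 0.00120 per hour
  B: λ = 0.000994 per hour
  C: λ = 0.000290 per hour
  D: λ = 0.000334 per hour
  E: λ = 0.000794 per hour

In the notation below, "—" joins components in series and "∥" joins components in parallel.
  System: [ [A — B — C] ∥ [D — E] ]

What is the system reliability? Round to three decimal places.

R(A) = exp(−0.00120 × 250) = 0.74082
R(B) = exp(−0.000994 × 250) = 0.77997
R(C) = exp(−0.000290 × 250) = 0.93007
R(D) = exp(−0.000334 × 250) = 0.91989
R(E) = exp(−0.000794 × 250) = 0.81996
Series (A, B, and C): 0.74082 × 0.77997 × 0.93007 = 0.53741
Series (D and E): 0.91989 × 0.81996 = 0.75427
Parallel ([0.53741] and [0.75427]): 1 − (1 − 0.53741)(1 − 0.75427) = 0.886

0.886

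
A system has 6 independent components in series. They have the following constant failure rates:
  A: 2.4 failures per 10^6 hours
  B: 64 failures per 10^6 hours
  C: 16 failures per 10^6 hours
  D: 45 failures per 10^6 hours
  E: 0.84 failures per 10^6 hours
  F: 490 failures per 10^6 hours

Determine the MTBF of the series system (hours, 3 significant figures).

1620

Series of exponential components: λ_sys = Σ λ_i
λ_sys = 0.0000024 + 0.000064 + 0.000016 + 0.000045 + 0.00000084 + 0.00049 = 6.1824e-04 /h
MTBF = 1 / λ_sys = 1620 h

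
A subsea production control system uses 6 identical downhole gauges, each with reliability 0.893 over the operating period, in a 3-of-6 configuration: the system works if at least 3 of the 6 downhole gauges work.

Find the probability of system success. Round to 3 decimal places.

0.998

R = Σ_{i=3}^{6} C(6,i) p^i (1−p)^{6−i} with p = 0.893
C(6,3)·0.893^3·0.107^3 = 0.01745
C(6,4)·0.893^4·0.107^2 = 0.10921
C(6,5)·0.893^5·0.107^1 = 0.36458
C(6,6)·0.893^6·0.107^0 = 0.50712
Sum = 0.998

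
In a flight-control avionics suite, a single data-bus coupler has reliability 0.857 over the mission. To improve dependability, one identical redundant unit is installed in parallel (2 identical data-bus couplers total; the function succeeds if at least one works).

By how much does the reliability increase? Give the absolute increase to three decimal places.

R_before = 0.857
R_after = 1 − (1 − 0.857)^2 = 0.980
ΔR = 0.980 − 0.857 = 0.123

0.123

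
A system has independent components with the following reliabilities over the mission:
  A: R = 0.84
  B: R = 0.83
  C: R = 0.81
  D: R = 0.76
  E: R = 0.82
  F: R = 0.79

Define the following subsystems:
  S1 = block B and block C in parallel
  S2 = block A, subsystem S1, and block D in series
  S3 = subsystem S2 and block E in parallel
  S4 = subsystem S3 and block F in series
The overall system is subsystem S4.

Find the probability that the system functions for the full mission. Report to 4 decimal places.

0.7356

Parallel (B and C): 1 − (1 − 0.830000)(1 − 0.810000) = 0.967700
Series (A, [0.967700], and D): 0.840000 × 0.967700 × 0.760000 = 0.617780
Parallel ([0.617780] and E): 1 − (1 − 0.617780)(1 − 0.820000) = 0.931200
Series ([0.931200] and F): 0.931200 × 0.790000 = 0.7356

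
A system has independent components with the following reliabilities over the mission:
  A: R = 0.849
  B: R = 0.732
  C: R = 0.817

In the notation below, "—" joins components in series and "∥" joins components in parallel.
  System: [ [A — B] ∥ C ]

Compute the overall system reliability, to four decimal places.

Series (A and B): 0.849000 × 0.732000 = 0.621468
Parallel ([0.621468] and C): 1 − (1 − 0.621468)(1 − 0.817000) = 0.9307

0.9307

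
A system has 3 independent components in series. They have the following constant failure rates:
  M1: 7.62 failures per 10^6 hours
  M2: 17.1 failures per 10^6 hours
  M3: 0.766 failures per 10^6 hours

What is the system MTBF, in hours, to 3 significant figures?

39200

Series of exponential components: λ_sys = Σ λ_i
λ_sys = 0.00000762 + 0.0000171 + 0.000000766 = 2.5486e-05 /h
MTBF = 1 / λ_sys = 39200 h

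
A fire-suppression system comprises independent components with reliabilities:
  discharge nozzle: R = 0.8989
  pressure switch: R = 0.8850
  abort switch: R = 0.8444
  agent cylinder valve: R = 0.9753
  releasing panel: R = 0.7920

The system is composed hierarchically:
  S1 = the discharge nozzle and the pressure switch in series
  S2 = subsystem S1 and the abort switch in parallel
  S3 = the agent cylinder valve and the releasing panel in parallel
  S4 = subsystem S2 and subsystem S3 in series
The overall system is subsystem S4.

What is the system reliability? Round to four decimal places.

Series (discharge nozzle and pressure switch): 0.898900 × 0.885000 = 0.795527
Parallel ([0.795527] and abort switch): 1 − (1 − 0.795527)(1 − 0.844400) = 0.968184
Parallel (agent cylinder valve and releasing panel): 1 − (1 − 0.975300)(1 − 0.792000) = 0.994862
Series ([0.968184] and [0.994862]): 0.968184 × 0.994862 = 0.9632

0.9632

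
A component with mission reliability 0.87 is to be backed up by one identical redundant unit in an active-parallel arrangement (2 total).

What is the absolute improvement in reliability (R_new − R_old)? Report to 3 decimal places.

0.113

R_before = 0.87
R_after = 1 − (1 − 0.87)^2 = 0.983
ΔR = 0.983 − 0.87 = 0.113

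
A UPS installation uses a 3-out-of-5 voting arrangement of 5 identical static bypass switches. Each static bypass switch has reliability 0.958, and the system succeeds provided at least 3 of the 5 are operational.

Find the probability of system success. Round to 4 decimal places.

R = Σ_{i=3}^{5} C(5,i) p^i (1−p)^{5−i} with p = 0.958
C(5,3)·0.958^3·0.042^2 = 0.015509
C(5,4)·0.958^4·0.042^1 = 0.176881
C(5,5)·0.958^5·0.042^0 = 0.806915
Sum = 0.9993

0.9993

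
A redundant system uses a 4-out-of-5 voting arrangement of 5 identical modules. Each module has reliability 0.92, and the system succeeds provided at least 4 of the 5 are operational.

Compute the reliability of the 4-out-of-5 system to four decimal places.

0.9456

R = Σ_{i=4}^{5} C(5,i) p^i (1−p)^{5−i} with p = 0.92
C(5,4)·0.92^4·0.08^1 = 0.286557
C(5,5)·0.92^5·0.08^0 = 0.659082
Sum = 0.9456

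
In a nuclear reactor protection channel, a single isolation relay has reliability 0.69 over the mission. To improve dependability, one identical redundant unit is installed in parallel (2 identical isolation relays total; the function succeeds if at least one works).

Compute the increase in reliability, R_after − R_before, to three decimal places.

0.214

R_before = 0.69
R_after = 1 − (1 − 0.69)^2 = 0.904
ΔR = 0.904 − 0.69 = 0.214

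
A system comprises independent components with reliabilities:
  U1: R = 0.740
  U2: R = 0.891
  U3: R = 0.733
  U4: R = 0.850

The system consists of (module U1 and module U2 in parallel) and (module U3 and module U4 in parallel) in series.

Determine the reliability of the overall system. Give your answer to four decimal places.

0.9327

Parallel (U1 and U2): 1 − (1 − 0.740000)(1 − 0.891000) = 0.971660
Parallel (U3 and U4): 1 − (1 − 0.733000)(1 − 0.850000) = 0.959950
Series ([0.971660] and [0.959950]): 0.971660 × 0.959950 = 0.9327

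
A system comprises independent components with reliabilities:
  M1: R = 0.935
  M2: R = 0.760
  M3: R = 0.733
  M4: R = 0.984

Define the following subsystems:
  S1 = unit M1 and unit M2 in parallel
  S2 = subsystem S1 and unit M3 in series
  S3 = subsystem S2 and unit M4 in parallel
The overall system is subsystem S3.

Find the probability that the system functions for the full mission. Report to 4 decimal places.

0.9955

Parallel (M1 and M2): 1 − (1 − 0.935000)(1 − 0.760000) = 0.984400
Series ([0.984400] and M3): 0.984400 × 0.733000 = 0.721565
Parallel ([0.721565] and M4): 1 − (1 − 0.721565)(1 − 0.984000) = 0.9955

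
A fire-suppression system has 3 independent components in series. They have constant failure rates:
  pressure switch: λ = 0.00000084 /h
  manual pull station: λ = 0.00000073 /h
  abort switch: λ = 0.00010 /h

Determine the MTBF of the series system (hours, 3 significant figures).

Series of exponential components: λ_sys = Σ λ_i
λ_sys = 0.00000084 + 0.00000073 + 0.00010 = 1.0157e-04 /h
MTBF = 1 / λ_sys = 9850 h

9850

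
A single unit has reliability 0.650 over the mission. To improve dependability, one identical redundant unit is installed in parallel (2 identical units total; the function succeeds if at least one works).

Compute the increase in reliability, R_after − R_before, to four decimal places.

R_before = 0.650
R_after = 1 − (1 − 0.650)^2 = 0.8775
ΔR = 0.8775 − 0.650 = 0.2275

0.2275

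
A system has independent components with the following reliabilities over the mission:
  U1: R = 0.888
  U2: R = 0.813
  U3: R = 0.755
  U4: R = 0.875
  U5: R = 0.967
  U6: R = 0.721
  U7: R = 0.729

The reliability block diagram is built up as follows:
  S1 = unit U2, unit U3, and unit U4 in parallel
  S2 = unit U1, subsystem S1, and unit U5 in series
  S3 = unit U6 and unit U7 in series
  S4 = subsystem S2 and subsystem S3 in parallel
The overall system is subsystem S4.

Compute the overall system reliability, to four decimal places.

Parallel (U2, U3, and U4): 1 − (1 − 0.813000)(1 − 0.755000)(1 − 0.875000) = 0.994273
Series (U1, [0.994273], and U5): 0.888000 × 0.994273 × 0.967000 = 0.853778
Series (U6 and U7): 0.721000 × 0.729000 = 0.525609
Parallel ([0.853778] and [0.525609]): 1 − (1 − 0.853778)(1 − 0.525609) = 0.9306

0.9306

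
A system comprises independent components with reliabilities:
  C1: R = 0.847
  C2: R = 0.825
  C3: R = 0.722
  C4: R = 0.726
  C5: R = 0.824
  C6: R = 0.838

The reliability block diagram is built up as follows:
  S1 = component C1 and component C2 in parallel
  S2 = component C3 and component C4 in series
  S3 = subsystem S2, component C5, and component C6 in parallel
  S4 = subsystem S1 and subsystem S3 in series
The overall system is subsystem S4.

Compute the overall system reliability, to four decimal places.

0.9600

Parallel (C1 and C2): 1 − (1 − 0.847000)(1 − 0.825000) = 0.973225
Series (C3 and C4): 0.722000 × 0.726000 = 0.524172
Parallel ([0.524172], C5, and C6): 1 − (1 − 0.524172)(1 − 0.824000)(1 − 0.838000) = 0.986433
Series ([0.973225] and [0.986433]): 0.973225 × 0.986433 = 0.9600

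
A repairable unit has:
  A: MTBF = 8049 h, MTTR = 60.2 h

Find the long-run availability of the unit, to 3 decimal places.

0.993

A(A) = MTBF/(MTBF+MTTR) = 8049/(8049+60.2) = 0.993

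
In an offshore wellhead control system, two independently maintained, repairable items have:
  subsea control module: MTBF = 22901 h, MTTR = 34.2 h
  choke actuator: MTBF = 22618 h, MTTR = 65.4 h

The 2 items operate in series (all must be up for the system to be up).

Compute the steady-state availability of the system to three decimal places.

A(subsea control module) = MTBF/(MTBF+MTTR) = 22901/(22901+34.2) = 0.998509
A(choke actuator) = MTBF/(MTBF+MTTR) = 22618/(22618+65.4) = 0.997117
Series availability: 0.998509 × 0.997117 = 0.996

0.996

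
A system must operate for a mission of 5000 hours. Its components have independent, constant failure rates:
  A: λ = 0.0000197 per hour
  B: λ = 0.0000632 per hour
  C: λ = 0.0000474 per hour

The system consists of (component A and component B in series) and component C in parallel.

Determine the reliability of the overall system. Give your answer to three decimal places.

R(A) = exp(−0.0000197 × 5000) = 0.90620
R(B) = exp(−0.0000632 × 5000) = 0.72906
R(C) = exp(−0.0000474 × 5000) = 0.78899
Series (A and B): 0.90620 × 0.72906 = 0.66067
Parallel ([0.66067] and C): 1 − (1 − 0.66067)(1 − 0.78899) = 0.928

0.928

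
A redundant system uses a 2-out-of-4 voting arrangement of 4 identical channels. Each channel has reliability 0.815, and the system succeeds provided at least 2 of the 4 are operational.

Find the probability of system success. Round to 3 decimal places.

R = Σ_{i=2}^{4} C(4,i) p^i (1−p)^{4−i} with p = 0.815
C(4,2)·0.815^2·0.185^2 = 0.13640
C(4,3)·0.815^3·0.185^1 = 0.40059
C(4,4)·0.815^4·0.185^0 = 0.44119
Sum = 0.978

0.978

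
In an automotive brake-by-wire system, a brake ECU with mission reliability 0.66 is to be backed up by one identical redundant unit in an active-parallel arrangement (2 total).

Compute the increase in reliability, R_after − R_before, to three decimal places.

0.224

R_before = 0.66
R_after = 1 − (1 − 0.66)^2 = 0.884
ΔR = 0.884 − 0.66 = 0.224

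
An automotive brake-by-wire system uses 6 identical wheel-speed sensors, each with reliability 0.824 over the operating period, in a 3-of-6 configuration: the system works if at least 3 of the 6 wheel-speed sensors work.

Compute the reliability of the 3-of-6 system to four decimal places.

R = Σ_{i=3}^{6} C(6,i) p^i (1−p)^{6−i} with p = 0.824
C(6,3)·0.824^3·0.176^3 = 0.061003
C(6,4)·0.824^4·0.176^2 = 0.214203
C(6,5)·0.824^5·0.176^1 = 0.401144
C(6,6)·0.824^6·0.176^0 = 0.313014
Sum = 0.9894

0.9894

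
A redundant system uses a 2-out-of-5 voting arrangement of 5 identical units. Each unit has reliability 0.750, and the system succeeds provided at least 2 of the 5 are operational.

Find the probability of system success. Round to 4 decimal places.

0.9844

R = Σ_{i=2}^{5} C(5,i) p^i (1−p)^{5−i} with p = 0.750
C(5,2)·0.750^2·0.250^3 = 0.087891
C(5,3)·0.750^3·0.250^2 = 0.263672
C(5,4)·0.750^4·0.250^1 = 0.395508
C(5,5)·0.750^5·0.250^0 = 0.237305
Sum = 0.9844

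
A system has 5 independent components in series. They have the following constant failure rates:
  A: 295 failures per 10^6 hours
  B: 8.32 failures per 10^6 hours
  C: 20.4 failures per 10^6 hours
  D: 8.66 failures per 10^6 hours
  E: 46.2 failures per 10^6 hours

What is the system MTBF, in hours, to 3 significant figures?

2640

Series of exponential components: λ_sys = Σ λ_i
λ_sys = 0.000295 + 0.00000832 + 0.0000204 + 0.00000866 + 0.0000462 = 3.7858e-04 /h
MTBF = 1 / λ_sys = 2640 h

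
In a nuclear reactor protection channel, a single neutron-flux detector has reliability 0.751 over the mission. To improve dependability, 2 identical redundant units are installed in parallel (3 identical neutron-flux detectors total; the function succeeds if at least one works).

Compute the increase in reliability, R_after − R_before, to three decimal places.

0.234

R_before = 0.751
R_after = 1 − (1 − 0.751)^3 = 0.985
ΔR = 0.985 − 0.751 = 0.234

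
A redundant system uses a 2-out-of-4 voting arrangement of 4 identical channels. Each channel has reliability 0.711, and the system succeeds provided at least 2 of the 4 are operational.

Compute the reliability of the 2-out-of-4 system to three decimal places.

0.924

R = Σ_{i=2}^{4} C(4,i) p^i (1−p)^{4−i} with p = 0.711
C(4,2)·0.711^2·0.289^2 = 0.25333
C(4,3)·0.711^3·0.289^1 = 0.41550
C(4,4)·0.711^4·0.289^0 = 0.25555
Sum = 0.924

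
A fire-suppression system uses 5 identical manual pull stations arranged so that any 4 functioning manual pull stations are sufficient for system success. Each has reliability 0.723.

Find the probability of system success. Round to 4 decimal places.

0.5760

R = Σ_{i=4}^{5} C(5,i) p^i (1−p)^{5−i} with p = 0.723
C(5,4)·0.723^4·0.277^1 = 0.378445
C(5,5)·0.723^5·0.277^0 = 0.197557
Sum = 0.5760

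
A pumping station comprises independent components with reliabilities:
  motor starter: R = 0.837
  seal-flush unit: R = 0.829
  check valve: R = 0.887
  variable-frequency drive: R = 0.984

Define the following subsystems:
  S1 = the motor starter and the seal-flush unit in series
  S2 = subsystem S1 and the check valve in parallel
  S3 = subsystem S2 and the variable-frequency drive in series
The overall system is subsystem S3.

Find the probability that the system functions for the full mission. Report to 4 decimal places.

0.9500

Series (motor starter and seal-flush unit): 0.837000 × 0.829000 = 0.693873
Parallel ([0.693873] and check valve): 1 − (1 − 0.693873)(1 − 0.887000) = 0.965408
Series ([0.965408] and variable-frequency drive): 0.965408 × 0.984000 = 0.9500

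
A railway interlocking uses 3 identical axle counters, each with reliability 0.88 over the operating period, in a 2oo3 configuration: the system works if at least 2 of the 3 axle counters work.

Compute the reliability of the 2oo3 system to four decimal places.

0.9603

R = Σ_{i=2}^{3} C(3,i) p^i (1−p)^{3−i} with p = 0.88
C(3,2)·0.88^2·0.12^1 = 0.278784
C(3,3)·0.88^3·0.12^0 = 0.681472
Sum = 0.9603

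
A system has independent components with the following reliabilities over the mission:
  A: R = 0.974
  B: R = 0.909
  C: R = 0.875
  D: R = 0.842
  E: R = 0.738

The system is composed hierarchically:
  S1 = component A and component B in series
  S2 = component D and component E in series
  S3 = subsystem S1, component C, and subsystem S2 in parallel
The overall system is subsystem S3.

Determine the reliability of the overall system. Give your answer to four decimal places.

Series (A and B): 0.974000 × 0.909000 = 0.885366
Series (D and E): 0.842000 × 0.738000 = 0.621396
Parallel ([0.885366], C, and [0.621396]): 1 − (1 − 0.885366)(1 − 0.875000)(1 − 0.621396) = 0.9946

0.9946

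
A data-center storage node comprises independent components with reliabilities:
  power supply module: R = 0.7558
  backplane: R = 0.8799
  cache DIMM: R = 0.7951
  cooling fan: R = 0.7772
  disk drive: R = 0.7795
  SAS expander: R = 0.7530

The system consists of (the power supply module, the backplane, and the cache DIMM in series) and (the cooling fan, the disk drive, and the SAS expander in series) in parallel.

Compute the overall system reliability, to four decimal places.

Series (power supply module, backplane, and cache DIMM): 0.755800 × 0.879900 × 0.795100 = 0.528764
Series (cooling fan, disk drive, and SAS expander): 0.777200 × 0.779500 × 0.753000 = 0.456188
Parallel ([0.528764] and [0.456188]): 1 − (1 − 0.528764)(1 − 0.456188) = 0.7437

0.7437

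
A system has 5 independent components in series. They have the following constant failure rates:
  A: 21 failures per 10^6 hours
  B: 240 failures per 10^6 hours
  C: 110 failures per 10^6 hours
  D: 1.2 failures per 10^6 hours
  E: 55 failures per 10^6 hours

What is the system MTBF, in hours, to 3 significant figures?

Series of exponential components: λ_sys = Σ λ_i
λ_sys = 0.000021 + 0.00024 + 0.00011 + 0.0000012 + 0.000055 = 4.2720e-04 /h
MTBF = 1 / λ_sys = 2340 h

2340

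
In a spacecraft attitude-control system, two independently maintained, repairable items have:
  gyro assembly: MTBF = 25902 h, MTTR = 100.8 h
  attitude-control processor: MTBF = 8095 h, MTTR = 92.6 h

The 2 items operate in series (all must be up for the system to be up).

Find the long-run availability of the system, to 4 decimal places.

0.9849

A(gyro assembly) = MTBF/(MTBF+MTTR) = 25902/(25902+100.8) = 0.996123
A(attitude-control processor) = MTBF/(MTBF+MTTR) = 8095/(8095+92.6) = 0.988690
Series availability: 0.996123 × 0.988690 = 0.9849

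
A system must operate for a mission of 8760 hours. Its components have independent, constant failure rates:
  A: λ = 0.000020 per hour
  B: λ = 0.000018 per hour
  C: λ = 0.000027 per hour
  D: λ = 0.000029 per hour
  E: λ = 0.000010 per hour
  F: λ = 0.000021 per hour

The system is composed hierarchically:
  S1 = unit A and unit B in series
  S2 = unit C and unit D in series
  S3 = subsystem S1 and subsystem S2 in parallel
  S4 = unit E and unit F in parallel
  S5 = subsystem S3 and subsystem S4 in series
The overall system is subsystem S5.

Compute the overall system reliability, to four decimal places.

R(A) = exp(−0.000020 × 8760) = 0.839289
R(B) = exp(−0.000018 × 8760) = 0.854123
R(C) = exp(−0.000027 × 8760) = 0.789370
R(D) = exp(−0.000029 × 8760) = 0.775661
R(E) = exp(−0.000010 × 8760) = 0.916127
R(F) = exp(−0.000021 × 8760) = 0.831969
Series (A and B): 0.839289 × 0.854123 = 0.716856
Series (C and D): 0.789370 × 0.775661 = 0.612284
Parallel ([0.716856] and [0.612284]): 1 − (1 − 0.716856)(1 − 0.612284) = 0.890221
Parallel (E and F): 1 − (1 − 0.916127)(1 − 0.831969) = 0.985907
Series ([0.890221] and [0.985907]): 0.890221 × 0.985907 = 0.8777

0.8777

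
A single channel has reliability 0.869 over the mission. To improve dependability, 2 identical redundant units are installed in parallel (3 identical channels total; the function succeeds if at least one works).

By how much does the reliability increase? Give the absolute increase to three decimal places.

R_before = 0.869
R_after = 1 − (1 − 0.869)^3 = 0.998
ΔR = 0.998 − 0.869 = 0.129

0.129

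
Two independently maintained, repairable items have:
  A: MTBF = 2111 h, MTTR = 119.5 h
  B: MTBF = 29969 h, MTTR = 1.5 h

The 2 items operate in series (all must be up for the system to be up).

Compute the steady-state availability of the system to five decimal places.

A(A) = MTBF/(MTBF+MTTR) = 2111/(2111+119.5) = 0.946425
A(B) = MTBF/(MTBF+MTTR) = 29969/(29969+1.5) = 0.999950
Series availability: 0.946425 × 0.999950 = 0.94638

0.94638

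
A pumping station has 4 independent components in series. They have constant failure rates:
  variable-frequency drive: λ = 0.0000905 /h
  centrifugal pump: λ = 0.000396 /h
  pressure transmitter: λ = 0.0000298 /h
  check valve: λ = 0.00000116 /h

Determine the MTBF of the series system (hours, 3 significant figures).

Series of exponential components: λ_sys = Σ λ_i
λ_sys = 0.0000905 + 0.000396 + 0.0000298 + 0.00000116 = 5.1746e-04 /h
MTBF = 1 / λ_sys = 1930 h

1930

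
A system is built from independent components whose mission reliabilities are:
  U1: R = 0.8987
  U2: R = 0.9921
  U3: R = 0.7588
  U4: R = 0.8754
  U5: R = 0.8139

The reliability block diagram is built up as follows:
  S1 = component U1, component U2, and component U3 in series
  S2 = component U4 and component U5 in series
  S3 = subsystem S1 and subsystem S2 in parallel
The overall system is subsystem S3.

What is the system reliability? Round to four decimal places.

0.9070

Series (U1, U2, and U3): 0.898700 × 0.992100 × 0.758800 = 0.676546
Series (U4 and U5): 0.875400 × 0.813900 = 0.712488
Parallel ([0.676546] and [0.712488]): 1 − (1 − 0.676546)(1 − 0.712488) = 0.9070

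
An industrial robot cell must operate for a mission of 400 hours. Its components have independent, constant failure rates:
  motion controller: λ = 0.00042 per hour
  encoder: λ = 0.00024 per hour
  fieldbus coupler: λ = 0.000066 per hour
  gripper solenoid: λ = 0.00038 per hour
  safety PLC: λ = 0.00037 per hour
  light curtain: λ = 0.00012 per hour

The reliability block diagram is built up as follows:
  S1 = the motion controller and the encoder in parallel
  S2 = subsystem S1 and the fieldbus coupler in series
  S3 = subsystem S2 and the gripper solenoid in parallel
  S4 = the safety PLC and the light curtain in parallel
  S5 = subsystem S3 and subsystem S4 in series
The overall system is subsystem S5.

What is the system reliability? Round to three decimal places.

R(motion controller) = exp(−0.00042 × 400) = 0.84535
R(encoder) = exp(−0.00024 × 400) = 0.90846
R(fieldbus coupler) = exp(−0.000066 × 400) = 0.97395
R(gripper solenoid) = exp(−0.00038 × 400) = 0.85899
R(safety PLC) = exp(−0.00037 × 400) = 0.86243
R(light curtain) = exp(−0.00012 × 400) = 0.95313
Parallel (motion controller and encoder): 1 − (1 − 0.84535)(1 − 0.90846) = 0.98584
Series ([0.98584] and fieldbus coupler): 0.98584 × 0.97395 = 0.96016
Parallel ([0.96016] and gripper solenoid): 1 − (1 − 0.96016)(1 − 0.85899) = 0.99438
Parallel (safety PLC and light curtain): 1 − (1 − 0.86243)(1 − 0.95313) = 0.99355
Series ([0.99438] and [0.99355]): 0.99438 × 0.99355 = 0.988

0.988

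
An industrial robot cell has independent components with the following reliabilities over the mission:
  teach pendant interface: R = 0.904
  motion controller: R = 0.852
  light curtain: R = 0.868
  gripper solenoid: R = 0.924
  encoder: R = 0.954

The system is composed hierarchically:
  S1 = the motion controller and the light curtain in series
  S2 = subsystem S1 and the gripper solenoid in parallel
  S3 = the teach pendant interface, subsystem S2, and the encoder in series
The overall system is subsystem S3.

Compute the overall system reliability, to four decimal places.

Series (motion controller and light curtain): 0.852000 × 0.868000 = 0.739536
Parallel ([0.739536] and gripper solenoid): 1 − (1 − 0.739536)(1 − 0.924000) = 0.980205
Series (teach pendant interface, [0.980205], and encoder): 0.904000 × 0.980205 × 0.954000 = 0.8453

0.8453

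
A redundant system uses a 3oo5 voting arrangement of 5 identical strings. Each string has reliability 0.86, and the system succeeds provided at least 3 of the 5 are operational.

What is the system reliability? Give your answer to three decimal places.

R = Σ_{i=3}^{5} C(5,i) p^i (1−p)^{5−i} with p = 0.86
C(5,3)·0.86^3·0.14^2 = 0.12467
C(5,4)·0.86^4·0.14^1 = 0.38291
C(5,5)·0.86^5·0.14^0 = 0.47043
Sum = 0.978

0.978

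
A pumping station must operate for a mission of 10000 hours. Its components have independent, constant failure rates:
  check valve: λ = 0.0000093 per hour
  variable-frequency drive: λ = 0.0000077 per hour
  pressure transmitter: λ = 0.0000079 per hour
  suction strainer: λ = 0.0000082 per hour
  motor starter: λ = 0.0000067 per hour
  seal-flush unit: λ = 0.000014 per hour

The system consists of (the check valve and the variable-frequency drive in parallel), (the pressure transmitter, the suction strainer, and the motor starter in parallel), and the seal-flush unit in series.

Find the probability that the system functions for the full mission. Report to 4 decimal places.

0.8633

R(check valve) = exp(−0.0000093 × 10000) = 0.911194
R(variable-frequency drive) = exp(−0.0000077 × 10000) = 0.925890
R(pressure transmitter) = exp(−0.0000079 × 10000) = 0.924040
R(suction strainer) = exp(−0.0000082 × 10000) = 0.921272
R(motor starter) = exp(−0.0000067 × 10000) = 0.935195
R(seal-flush unit) = exp(−0.000014 × 10000) = 0.869358
Parallel (check valve and variable-frequency drive): 1 − (1 − 0.911194)(1 − 0.925890) = 0.993419
Parallel (pressure transmitter, suction strainer, and motor starter): 1 − (1 − 0.924040)(1 − 0.921272)(1 − 0.935195) = 0.999612
Series ([0.993419], [0.999612], and seal-flush unit): 0.993419 × 0.999612 × 0.869358 = 0.8633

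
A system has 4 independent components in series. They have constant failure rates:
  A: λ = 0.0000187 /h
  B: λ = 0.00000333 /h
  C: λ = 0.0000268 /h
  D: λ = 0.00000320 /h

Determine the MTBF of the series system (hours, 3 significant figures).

Series of exponential components: λ_sys = Σ λ_i
λ_sys = 0.0000187 + 0.00000333 + 0.0000268 + 0.00000320 = 5.2030e-05 /h
MTBF = 1 / λ_sys = 19200 h

19200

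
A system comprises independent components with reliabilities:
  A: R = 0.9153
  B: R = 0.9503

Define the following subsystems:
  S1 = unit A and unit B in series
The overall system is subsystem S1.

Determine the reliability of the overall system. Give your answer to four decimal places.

0.8698

Series (A and B): 0.915300 × 0.950300 = 0.8698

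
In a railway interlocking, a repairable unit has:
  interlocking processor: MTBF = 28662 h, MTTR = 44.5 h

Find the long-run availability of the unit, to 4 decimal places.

A(interlocking processor) = MTBF/(MTBF+MTTR) = 28662/(28662+44.5) = 0.9984

0.9984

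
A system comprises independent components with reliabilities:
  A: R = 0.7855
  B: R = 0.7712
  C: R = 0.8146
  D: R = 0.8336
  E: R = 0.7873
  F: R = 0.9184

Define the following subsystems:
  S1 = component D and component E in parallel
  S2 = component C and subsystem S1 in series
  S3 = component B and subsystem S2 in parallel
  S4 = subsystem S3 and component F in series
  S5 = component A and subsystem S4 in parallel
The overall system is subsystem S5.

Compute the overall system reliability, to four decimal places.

0.9728

Parallel (D and E): 1 − (1 − 0.833600)(1 − 0.787300) = 0.964607
Series (C and [0.964607]): 0.814600 × 0.964607 = 0.785769
Parallel (B and [0.785769]): 1 − (1 − 0.771200)(1 − 0.785769) = 0.950984
Series ([0.950984] and F): 0.950984 × 0.918400 = 0.873384
Parallel (A and [0.873384]): 1 − (1 − 0.785500)(1 − 0.873384) = 0.9728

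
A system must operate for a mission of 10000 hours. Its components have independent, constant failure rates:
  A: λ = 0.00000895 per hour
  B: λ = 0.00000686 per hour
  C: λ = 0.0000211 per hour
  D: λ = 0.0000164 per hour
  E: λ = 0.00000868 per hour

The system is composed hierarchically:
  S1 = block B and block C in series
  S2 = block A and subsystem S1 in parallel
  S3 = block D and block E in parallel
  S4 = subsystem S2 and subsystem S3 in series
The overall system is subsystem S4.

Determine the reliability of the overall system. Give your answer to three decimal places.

R(A) = exp(−0.00000895 × 10000) = 0.91439
R(B) = exp(−0.00000686 × 10000) = 0.93370
R(C) = exp(−0.0000211 × 10000) = 0.80977
R(D) = exp(−0.0000164 × 10000) = 0.84874
R(E) = exp(−0.00000868 × 10000) = 0.91686
Series (B and C): 0.93370 × 0.80977 = 0.75608
Parallel (A and [0.75608]): 1 − (1 − 0.91439)(1 − 0.75608) = 0.97912
Parallel (D and E): 1 − (1 − 0.84874)(1 − 0.91686) = 0.98742
Series ([0.97912] and [0.98742]): 0.97912 × 0.98742 = 0.967

0.967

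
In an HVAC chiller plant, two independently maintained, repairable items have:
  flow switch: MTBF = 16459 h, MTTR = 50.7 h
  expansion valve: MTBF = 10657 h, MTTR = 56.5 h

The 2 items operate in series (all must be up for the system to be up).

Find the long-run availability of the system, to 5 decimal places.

A(flow switch) = MTBF/(MTBF+MTTR) = 16459/(16459+50.7) = 0.996929
A(expansion valve) = MTBF/(MTBF+MTTR) = 10657/(10657+56.5) = 0.994726
Series availability: 0.996929 × 0.994726 = 0.99167

0.99167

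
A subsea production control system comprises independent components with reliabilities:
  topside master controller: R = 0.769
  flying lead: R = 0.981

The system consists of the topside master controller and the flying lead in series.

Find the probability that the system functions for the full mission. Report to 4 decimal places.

Series (topside master controller and flying lead): 0.769000 × 0.981000 = 0.7544

0.7544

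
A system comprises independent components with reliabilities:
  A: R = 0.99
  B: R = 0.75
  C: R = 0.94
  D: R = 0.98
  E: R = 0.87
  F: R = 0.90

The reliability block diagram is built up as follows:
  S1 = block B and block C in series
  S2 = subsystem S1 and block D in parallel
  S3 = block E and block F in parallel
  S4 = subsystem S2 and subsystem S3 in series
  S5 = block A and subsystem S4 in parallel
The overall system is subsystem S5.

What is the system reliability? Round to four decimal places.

0.9998

Series (B and C): 0.750000 × 0.940000 = 0.705000
Parallel ([0.705000] and D): 1 − (1 − 0.705000)(1 − 0.980000) = 0.994100
Parallel (E and F): 1 − (1 − 0.870000)(1 − 0.900000) = 0.987000
Series ([0.994100] and [0.987000]): 0.994100 × 0.987000 = 0.981177
Parallel (A and [0.981177]): 1 − (1 − 0.990000)(1 − 0.981177) = 0.9998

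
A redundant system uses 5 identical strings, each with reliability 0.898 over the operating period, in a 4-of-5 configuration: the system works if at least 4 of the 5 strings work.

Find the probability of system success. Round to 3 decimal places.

0.916

R = Σ_{i=4}^{5} C(5,i) p^i (1−p)^{5−i} with p = 0.898
C(5,4)·0.898^4·0.102^1 = 0.33165
C(5,5)·0.898^5·0.102^0 = 0.58396
Sum = 0.916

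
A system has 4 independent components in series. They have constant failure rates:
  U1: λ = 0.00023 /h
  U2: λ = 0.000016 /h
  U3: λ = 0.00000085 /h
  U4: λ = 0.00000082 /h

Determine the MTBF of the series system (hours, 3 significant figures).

Series of exponential components: λ_sys = Σ λ_i
λ_sys = 0.00023 + 0.000016 + 0.00000085 + 0.00000082 = 2.4767e-04 /h
MTBF = 1 / λ_sys = 4040 h

4040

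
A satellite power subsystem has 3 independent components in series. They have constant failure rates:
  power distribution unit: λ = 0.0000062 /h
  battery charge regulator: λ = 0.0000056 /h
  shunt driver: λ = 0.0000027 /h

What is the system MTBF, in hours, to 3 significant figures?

Series of exponential components: λ_sys = Σ λ_i
λ_sys = 0.0000062 + 0.0000056 + 0.0000027 = 1.4500e-05 /h
MTBF = 1 / λ_sys = 69000 h

69000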